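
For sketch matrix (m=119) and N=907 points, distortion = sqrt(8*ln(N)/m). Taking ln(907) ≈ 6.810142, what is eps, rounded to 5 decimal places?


ln(907) ≈ 6.810142.
8*ln(N)/m ≈ 8*6.810142/119 ≈ 0.45782467.
eps = sqrt(0.45782467) ≈ 0.6766274 ≈ 0.67663.

0.67663


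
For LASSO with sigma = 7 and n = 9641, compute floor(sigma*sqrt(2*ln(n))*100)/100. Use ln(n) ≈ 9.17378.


ln(9641) ≈ 9.17378.
2*ln(n) ≈ 18.34756.
sqrt(2*ln(n)) ≈ sqrt(18.34756) ≈ 4.283405.
lambda ≈ 7*4.283405 = 29.983835.
floor(lambda*100)/100 = 29.98.

29.98


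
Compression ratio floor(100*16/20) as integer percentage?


100*m/n = 100*16/20 ≈ 80.0.
floor = 80.

80


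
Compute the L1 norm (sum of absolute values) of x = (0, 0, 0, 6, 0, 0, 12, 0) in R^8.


Non-zero entries: [(3, 6), (6, 12)]
Absolute values: [6, 12]
||x||_1 = sum = 18.

18


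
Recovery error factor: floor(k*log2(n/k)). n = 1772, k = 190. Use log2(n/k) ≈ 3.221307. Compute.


log2(n/k) = log2(1772/190) ≈ 3.221307.
k*log2(n/k) ≈ 190*3.221307 = 612.04833.
floor(612.04833) = 612.

612


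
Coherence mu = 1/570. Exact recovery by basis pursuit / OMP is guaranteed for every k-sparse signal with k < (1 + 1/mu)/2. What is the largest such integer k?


1/mu = 570.
1 + 1/mu = 571.
(1 + 1/mu)/2 = 285.5 is not an integer, so k_max = floor(285.5) = 285.

285


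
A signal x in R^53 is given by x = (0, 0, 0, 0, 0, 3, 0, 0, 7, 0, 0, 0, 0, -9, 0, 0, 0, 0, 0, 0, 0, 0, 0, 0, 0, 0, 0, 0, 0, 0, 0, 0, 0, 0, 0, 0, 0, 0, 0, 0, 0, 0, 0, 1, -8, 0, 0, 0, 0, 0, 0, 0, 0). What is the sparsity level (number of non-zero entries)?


Non-zero positions: [5, 8, 13, 43, 44].
Sparsity = 5.

5


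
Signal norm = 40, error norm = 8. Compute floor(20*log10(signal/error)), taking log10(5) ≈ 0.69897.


||x||/||e|| = 40/8 = 5.
log10(5) ≈ 0.69897.
20*log10(||x||/||e||) ≈ 20*0.69897 = 13.9794.
floor(13.9794) = 13.

13


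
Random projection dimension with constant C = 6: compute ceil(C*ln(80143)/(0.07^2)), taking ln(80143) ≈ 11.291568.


ln(80143) ≈ 11.291568.
eps^2 = 0.07^2 = 0.0049.
C*ln(N)/eps^2 ≈ 6*11.291568/0.0049 ≈ 13826.4098.
m = ceil(13826.4098) = 13827.

13827


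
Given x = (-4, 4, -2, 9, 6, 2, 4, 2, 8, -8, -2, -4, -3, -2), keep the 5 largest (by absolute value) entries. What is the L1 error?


Sorted |x_i| descending: [9, 8, 8, 6, 4, 4, 4, 4, 3, 2, 2, 2, 2, 2]
Keep top 5: [9, 8, 8, 6, 4]
Tail entries: [4, 4, 4, 3, 2, 2, 2, 2, 2]
L1 error = sum of tail = 25.

25


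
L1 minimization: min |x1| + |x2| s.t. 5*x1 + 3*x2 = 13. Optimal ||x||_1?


Axis intercepts:
  x1 = 13/5, x2 = 0: L1 = 13/5
  x1 = 0, x2 = 13/3: L1 = 13/3
x* = (13/5, 0)
||x*||_1 = 13/5.

13/5


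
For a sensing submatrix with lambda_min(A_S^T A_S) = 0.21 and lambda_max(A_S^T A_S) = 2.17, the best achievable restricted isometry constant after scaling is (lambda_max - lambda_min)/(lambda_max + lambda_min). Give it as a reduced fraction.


lambda_max - lambda_min = 2.17 - 0.21 = 1.96.
lambda_max + lambda_min = 2.17 + 0.21 = 2.38.
delta = 1.96/2.38 = 196/238 = 14/17.

14/17


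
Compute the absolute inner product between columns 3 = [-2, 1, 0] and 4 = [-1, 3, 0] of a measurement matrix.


Inner product: -2*-1 + 1*3 + 0*0
Products: [2, 3, 0]
Sum = 5.
|dot| = 5.

5


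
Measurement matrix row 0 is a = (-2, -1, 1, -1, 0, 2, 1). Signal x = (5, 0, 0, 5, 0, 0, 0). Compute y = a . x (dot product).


Non-zero terms: ['-2*5', '-1*5']
Products: [-10, -5]
y = sum = -15.

-15


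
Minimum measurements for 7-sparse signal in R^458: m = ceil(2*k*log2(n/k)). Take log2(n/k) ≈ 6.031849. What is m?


log2(n/k) = log2(458/7) ≈ 6.031849.
2*k*log2(n/k) ≈ 2*7*6.031849 = 84.445886.
m = ceil(84.445886) = 85.

85


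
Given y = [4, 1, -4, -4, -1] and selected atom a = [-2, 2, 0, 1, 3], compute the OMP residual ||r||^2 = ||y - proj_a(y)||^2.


a^T a = 18.
a^T y = -13.
coeff = -13/18 = -13/18.
||r||^2 = 731/18.

731/18


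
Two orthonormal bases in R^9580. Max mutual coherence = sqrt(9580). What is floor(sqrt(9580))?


97^2 = 9409 <= 9580 < 9604 = 98^2, so 97 <= sqrt(9580) < 98.
floor(sqrt(9580)) = 97.

97


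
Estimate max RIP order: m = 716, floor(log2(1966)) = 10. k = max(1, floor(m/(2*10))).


floor(log2(1966)) = 10.
2*10 = 20.
m/(2*floor(log2(n))) = 716/20 ≈ 35.8.
floor = 35.
k = max(1, 35) = 35.

35


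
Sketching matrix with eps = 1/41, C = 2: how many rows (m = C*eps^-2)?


1/eps = 41.
(1/eps)^2 = 1681.
m = 2*1681 = 3362.

3362


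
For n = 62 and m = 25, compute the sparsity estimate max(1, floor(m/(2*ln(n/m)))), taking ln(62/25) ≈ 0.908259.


n/m = 62/25.
ln(n/m) ≈ 0.908259.
2*ln(n/m) ≈ 1.816518.
m/(2*ln(n/m)) ≈ 25/1.816518 ≈ 13.7626.
floor = 13.
k_max = max(1, 13) = 13.

13


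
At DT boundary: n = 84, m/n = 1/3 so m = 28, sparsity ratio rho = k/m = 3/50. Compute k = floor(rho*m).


m = 1/3*84 = 28.
rho = 3/50.
rho*m = 3/50*28 = 1.68.
k = floor(1.68) = 1.

1


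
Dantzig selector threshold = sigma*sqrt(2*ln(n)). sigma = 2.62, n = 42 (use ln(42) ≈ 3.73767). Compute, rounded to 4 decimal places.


ln(42) ≈ 3.73767.
2*ln(n) ≈ 7.47534.
sqrt(2*ln(n)) ≈ sqrt(7.47534) ≈ 2.734107.
threshold ≈ 2.62*2.734107 = 7.16336034 ≈ 7.1634.

7.1634


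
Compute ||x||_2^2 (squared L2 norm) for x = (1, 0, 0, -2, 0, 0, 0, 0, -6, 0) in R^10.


Non-zero entries: [(0, 1), (3, -2), (8, -6)]
Squares: [1, 4, 36]
||x||_2^2 = sum = 41.

41


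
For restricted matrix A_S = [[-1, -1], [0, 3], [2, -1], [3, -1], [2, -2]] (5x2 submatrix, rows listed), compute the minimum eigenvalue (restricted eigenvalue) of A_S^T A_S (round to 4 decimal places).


A_S^T A_S = [[18, -8], [-8, 16]].
trace = 34.
det = 224.
disc = trace^2 - 4*det = 1156 - 4*224 = 260.
sqrt(260) ≈ 16.124515.
lam_min = (34 - sqrt(260))/2 ≈ (34 - 16.124515)/2 = 8.9377425 ≈ 8.9377.

8.9377


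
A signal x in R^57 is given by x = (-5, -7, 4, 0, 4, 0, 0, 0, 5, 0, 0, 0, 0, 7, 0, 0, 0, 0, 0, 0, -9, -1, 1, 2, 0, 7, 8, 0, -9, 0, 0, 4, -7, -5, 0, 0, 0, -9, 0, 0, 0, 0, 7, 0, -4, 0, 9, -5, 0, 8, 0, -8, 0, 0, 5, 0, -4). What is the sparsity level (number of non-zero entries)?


Non-zero positions: [0, 1, 2, 4, 8, 13, 20, 21, 22, 23, 25, 26, 28, 31, 32, 33, 37, 42, 44, 46, 47, 49, 51, 54, 56].
Sparsity = 25.

25


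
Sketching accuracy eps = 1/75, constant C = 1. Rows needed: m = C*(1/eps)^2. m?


1/eps = 75.
(1/eps)^2 = 5625.
m = 1*5625 = 5625.

5625


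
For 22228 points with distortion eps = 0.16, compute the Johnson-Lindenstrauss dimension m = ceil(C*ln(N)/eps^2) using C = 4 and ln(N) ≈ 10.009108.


ln(22228) ≈ 10.009108.
eps^2 = 0.16^2 = 0.0256.
C*ln(N)/eps^2 ≈ 4*10.009108/0.0256 ≈ 1563.9231.
m = ceil(1563.9231) = 1564.

1564


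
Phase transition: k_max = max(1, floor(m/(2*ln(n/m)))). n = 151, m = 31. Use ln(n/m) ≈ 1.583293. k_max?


n/m = 151/31.
ln(n/m) ≈ 1.583293.
2*ln(n/m) ≈ 3.166586.
m/(2*ln(n/m)) ≈ 31/3.166586 ≈ 9.7897.
floor = 9.
k_max = max(1, 9) = 9.

9


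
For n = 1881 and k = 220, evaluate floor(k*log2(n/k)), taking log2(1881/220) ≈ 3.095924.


log2(n/k) = log2(1881/220) ≈ 3.095924.
k*log2(n/k) ≈ 220*3.095924 = 681.10328.
floor(681.10328) = 681.

681


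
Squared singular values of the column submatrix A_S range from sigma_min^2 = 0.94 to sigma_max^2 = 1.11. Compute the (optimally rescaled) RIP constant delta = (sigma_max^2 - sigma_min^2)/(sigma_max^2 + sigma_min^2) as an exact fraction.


lambda_max - lambda_min = 1.11 - 0.94 = 0.17.
lambda_max + lambda_min = 1.11 + 0.94 = 2.05.
delta = 0.17/2.05 = 17/205.

17/205


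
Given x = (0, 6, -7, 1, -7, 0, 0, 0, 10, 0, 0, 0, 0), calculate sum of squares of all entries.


Non-zero entries: [(1, 6), (2, -7), (3, 1), (4, -7), (8, 10)]
Squares: [36, 49, 1, 49, 100]
||x||_2^2 = sum = 235.

235


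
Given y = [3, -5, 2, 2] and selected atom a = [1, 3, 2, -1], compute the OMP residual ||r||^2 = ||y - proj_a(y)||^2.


a^T a = 15.
a^T y = -10.
coeff = -10/15 = -2/3.
||r||^2 = 106/3.

106/3


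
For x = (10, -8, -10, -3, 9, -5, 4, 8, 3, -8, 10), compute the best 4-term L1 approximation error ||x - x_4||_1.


Sorted |x_i| descending: [10, 10, 10, 9, 8, 8, 8, 5, 4, 3, 3]
Keep top 4: [10, 10, 10, 9]
Tail entries: [8, 8, 8, 5, 4, 3, 3]
L1 error = sum of tail = 39.

39


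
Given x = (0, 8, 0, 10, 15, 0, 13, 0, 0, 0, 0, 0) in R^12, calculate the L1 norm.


Non-zero entries: [(1, 8), (3, 10), (4, 15), (6, 13)]
Absolute values: [8, 10, 15, 13]
||x||_1 = sum = 46.

46


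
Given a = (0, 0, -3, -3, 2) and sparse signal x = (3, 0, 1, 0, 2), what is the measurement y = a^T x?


Non-zero terms: ['0*3', '-3*1', '2*2']
Products: [0, -3, 4]
y = sum = 1.

1


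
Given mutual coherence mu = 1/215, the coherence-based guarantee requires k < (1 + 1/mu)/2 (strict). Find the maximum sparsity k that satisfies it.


1/mu = 215.
1 + 1/mu = 216.
(1 + 1/mu)/2 = 108 is an integer and the inequality is strict, so k_max = 108 - 1 = 107.

107


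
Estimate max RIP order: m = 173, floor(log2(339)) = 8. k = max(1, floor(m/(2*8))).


floor(log2(339)) = 8.
2*8 = 16.
m/(2*floor(log2(n))) = 173/16 ≈ 10.8125.
floor = 10.
k = max(1, 10) = 10.

10


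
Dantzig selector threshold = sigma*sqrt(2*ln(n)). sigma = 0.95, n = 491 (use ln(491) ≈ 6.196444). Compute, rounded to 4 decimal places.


ln(491) ≈ 6.196444.
2*ln(n) ≈ 12.392888.
sqrt(2*ln(n)) ≈ sqrt(12.392888) ≈ 3.520353.
threshold ≈ 0.95*3.520353 = 3.34433535 ≈ 3.3443.

3.3443


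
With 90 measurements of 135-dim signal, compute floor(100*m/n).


100*m/n = 100*90/135 ≈ 66.6667.
floor = 66.

66


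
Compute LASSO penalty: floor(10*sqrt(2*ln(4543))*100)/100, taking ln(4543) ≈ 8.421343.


ln(4543) ≈ 8.421343.
2*ln(n) ≈ 16.842686.
sqrt(2*ln(n)) ≈ sqrt(16.842686) ≈ 4.103984.
lambda ≈ 10*4.103984 = 41.03984.
floor(lambda*100)/100 = 41.03.

41.03


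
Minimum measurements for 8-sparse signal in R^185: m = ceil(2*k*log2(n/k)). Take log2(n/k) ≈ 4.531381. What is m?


log2(n/k) = log2(185/8) ≈ 4.531381.
2*k*log2(n/k) ≈ 2*8*4.531381 = 72.502096.
m = ceil(72.502096) = 73.

73


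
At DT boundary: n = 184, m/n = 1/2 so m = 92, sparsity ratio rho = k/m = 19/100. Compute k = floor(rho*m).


m = 1/2*184 = 92.
rho = 19/100.
rho*m = 19/100*92 = 17.48.
k = floor(17.48) = 17.

17


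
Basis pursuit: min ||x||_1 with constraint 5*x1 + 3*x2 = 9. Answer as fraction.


Axis intercepts:
  x1 = 9/5, x2 = 0: L1 = 9/5
  x1 = 0, x2 = 3: L1 = 3
x* = (9/5, 0)
||x*||_1 = 9/5.

9/5


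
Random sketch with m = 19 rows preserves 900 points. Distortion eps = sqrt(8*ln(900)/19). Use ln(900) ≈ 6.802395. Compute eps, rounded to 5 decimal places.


ln(900) ≈ 6.802395.
8*ln(N)/m ≈ 8*6.802395/19 ≈ 2.86416632.
eps = sqrt(2.86416632) ≈ 1.6923848 ≈ 1.69238.

1.69238


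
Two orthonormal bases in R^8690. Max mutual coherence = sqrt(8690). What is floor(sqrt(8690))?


93^2 = 8649 <= 8690 < 8836 = 94^2, so 93 <= sqrt(8690) < 94.
floor(sqrt(8690)) = 93.

93


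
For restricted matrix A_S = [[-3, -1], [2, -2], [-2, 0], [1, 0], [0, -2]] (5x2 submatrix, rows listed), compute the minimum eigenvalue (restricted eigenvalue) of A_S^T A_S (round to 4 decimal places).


A_S^T A_S = [[18, -1], [-1, 9]].
trace = 27.
det = 161.
disc = trace^2 - 4*det = 729 - 4*161 = 85.
sqrt(85) ≈ 9.219544.
lam_min = (27 - sqrt(85))/2 ≈ (27 - 9.219544)/2 = 8.890228 ≈ 8.8902.

8.8902


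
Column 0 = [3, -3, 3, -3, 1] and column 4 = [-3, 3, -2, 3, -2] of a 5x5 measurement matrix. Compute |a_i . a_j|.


Inner product: 3*-3 + -3*3 + 3*-2 + -3*3 + 1*-2
Products: [-9, -9, -6, -9, -2]
Sum = -35.
|dot| = 35.

35


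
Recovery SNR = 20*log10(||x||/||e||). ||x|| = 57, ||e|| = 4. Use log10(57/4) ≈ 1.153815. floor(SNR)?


||x||/||e|| = 57/4.
log10(57/4) ≈ 1.153815.
20*log10(||x||/||e||) ≈ 20*1.153815 = 23.0763.
floor(23.0763) = 23.

23


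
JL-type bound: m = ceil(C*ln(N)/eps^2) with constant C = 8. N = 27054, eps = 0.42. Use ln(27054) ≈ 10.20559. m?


ln(27054) ≈ 10.20559.
eps^2 = 0.42^2 = 0.1764.
C*ln(N)/eps^2 ≈ 8*10.20559/0.1764 ≈ 462.8385.
m = ceil(462.8385) = 463.

463


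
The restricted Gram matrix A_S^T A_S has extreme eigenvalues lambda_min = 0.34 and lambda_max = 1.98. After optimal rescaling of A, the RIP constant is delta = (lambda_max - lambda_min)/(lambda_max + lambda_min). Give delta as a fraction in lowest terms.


lambda_max - lambda_min = 1.98 - 0.34 = 1.64.
lambda_max + lambda_min = 1.98 + 0.34 = 2.32.
delta = 1.64/2.32 = 164/232 = 41/58.

41/58


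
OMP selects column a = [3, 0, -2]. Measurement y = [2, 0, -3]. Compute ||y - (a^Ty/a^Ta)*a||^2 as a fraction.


a^T a = 13.
a^T y = 12.
coeff = 12/13 = 12/13.
||r||^2 = 25/13.

25/13


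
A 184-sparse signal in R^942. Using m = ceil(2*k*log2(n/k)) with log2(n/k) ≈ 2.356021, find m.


log2(n/k) = log2(942/184) ≈ 2.356021.
2*k*log2(n/k) ≈ 2*184*2.356021 = 867.015728.
m = ceil(867.015728) = 868.

868


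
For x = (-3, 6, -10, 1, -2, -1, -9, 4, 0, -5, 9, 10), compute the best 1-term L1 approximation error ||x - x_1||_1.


Sorted |x_i| descending: [10, 10, 9, 9, 6, 5, 4, 3, 2, 1, 1, 0]
Keep top 1: [10]
Tail entries: [10, 9, 9, 6, 5, 4, 3, 2, 1, 1, 0]
L1 error = sum of tail = 50.

50


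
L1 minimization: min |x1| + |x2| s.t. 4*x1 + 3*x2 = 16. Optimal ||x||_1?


Axis intercepts:
  x1 = 4, x2 = 0: L1 = 4
  x1 = 0, x2 = 16/3: L1 = 16/3
x* = (4, 0)
||x*||_1 = 4.

4


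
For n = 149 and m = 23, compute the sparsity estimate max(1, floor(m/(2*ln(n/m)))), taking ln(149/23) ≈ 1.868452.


n/m = 149/23.
ln(n/m) ≈ 1.868452.
2*ln(n/m) ≈ 3.736904.
m/(2*ln(n/m)) ≈ 23/3.736904 ≈ 6.1548.
floor = 6.
k_max = max(1, 6) = 6.

6


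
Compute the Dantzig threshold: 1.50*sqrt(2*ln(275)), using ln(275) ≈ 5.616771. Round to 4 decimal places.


ln(275) ≈ 5.616771.
2*ln(n) ≈ 11.233542.
sqrt(2*ln(n)) ≈ sqrt(11.233542) ≈ 3.351648.
threshold ≈ 1.50*3.351648 = 5.027472 ≈ 5.0275.

5.0275


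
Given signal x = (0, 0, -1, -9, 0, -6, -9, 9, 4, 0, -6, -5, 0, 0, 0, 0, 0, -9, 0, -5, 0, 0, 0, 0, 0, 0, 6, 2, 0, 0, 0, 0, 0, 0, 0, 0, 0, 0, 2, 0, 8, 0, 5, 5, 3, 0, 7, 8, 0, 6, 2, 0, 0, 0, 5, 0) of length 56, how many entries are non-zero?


Non-zero positions: [2, 3, 5, 6, 7, 8, 10, 11, 17, 19, 26, 27, 38, 40, 42, 43, 44, 46, 47, 49, 50, 54].
Sparsity = 22.

22


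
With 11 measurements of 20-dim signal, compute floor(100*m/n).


100*m/n = 100*11/20 ≈ 55.0.
floor = 55.

55


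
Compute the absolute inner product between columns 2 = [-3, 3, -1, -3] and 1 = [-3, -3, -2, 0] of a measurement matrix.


Inner product: -3*-3 + 3*-3 + -1*-2 + -3*0
Products: [9, -9, 2, 0]
Sum = 2.
|dot| = 2.

2


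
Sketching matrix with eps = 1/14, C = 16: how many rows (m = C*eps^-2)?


1/eps = 14.
(1/eps)^2 = 196.
m = 16*196 = 3136.

3136


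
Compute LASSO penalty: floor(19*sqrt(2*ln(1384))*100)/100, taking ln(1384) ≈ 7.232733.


ln(1384) ≈ 7.232733.
2*ln(n) ≈ 14.465466.
sqrt(2*ln(n)) ≈ sqrt(14.465466) ≈ 3.803349.
lambda ≈ 19*3.803349 = 72.263631.
floor(lambda*100)/100 = 72.26.

72.26


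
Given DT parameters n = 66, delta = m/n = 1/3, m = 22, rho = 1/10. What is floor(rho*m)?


m = 1/3*66 = 22.
rho = 1/10.
rho*m = 1/10*22 = 2.2.
k = floor(2.2) = 2.

2


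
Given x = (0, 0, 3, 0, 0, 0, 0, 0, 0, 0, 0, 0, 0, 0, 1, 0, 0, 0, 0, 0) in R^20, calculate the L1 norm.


Non-zero entries: [(2, 3), (14, 1)]
Absolute values: [3, 1]
||x||_1 = sum = 4.

4


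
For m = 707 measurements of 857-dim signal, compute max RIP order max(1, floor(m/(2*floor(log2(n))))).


floor(log2(857)) = 9.
2*9 = 18.
m/(2*floor(log2(n))) = 707/18 ≈ 39.2778.
floor = 39.
k = max(1, 39) = 39.

39


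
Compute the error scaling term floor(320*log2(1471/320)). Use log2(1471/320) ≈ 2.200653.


log2(n/k) = log2(1471/320) ≈ 2.200653.
k*log2(n/k) ≈ 320*2.200653 = 704.20896.
floor(704.20896) = 704.

704


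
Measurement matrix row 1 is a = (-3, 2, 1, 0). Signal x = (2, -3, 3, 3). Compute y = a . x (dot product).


Non-zero terms: ['-3*2', '2*-3', '1*3', '0*3']
Products: [-6, -6, 3, 0]
y = sum = -9.

-9


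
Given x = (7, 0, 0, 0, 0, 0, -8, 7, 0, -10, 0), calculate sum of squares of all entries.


Non-zero entries: [(0, 7), (6, -8), (7, 7), (9, -10)]
Squares: [49, 64, 49, 100]
||x||_2^2 = sum = 262.

262


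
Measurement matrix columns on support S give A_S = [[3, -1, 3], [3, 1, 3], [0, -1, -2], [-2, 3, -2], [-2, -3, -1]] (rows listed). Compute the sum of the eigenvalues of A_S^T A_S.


Sum of eigenvalues of A_S^T A_S = trace(A_S^T A_S) = sum of squared column norms of A_S.
A_S^T A_S diagonal: [26, 21, 27].
trace = 26 + 21 + 27 = 74.

74


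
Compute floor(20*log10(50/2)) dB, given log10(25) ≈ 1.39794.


||x||/||e|| = 50/2 = 25.
log10(25) ≈ 1.39794.
20*log10(||x||/||e||) ≈ 20*1.39794 = 27.9588.
floor(27.9588) = 27.

27


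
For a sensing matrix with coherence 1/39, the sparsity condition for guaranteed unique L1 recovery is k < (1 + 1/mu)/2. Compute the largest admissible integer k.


1/mu = 39.
1 + 1/mu = 40.
(1 + 1/mu)/2 = 20 is an integer and the inequality is strict, so k_max = 20 - 1 = 19.

19


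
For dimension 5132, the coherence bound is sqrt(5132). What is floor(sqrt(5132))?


71^2 = 5041 <= 5132 < 5184 = 72^2, so 71 <= sqrt(5132) < 72.
floor(sqrt(5132)) = 71.

71


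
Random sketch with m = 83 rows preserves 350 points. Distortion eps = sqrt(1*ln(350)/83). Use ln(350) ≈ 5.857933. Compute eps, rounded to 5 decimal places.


ln(350) ≈ 5.857933.
1*ln(N)/m ≈ 1*5.857933/83 ≈ 0.07057751.
eps = sqrt(0.07057751) ≈ 0.2656643 ≈ 0.26566.

0.26566


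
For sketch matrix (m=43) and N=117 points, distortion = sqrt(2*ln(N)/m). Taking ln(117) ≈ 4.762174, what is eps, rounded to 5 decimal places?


ln(117) ≈ 4.762174.
2*ln(N)/m ≈ 2*4.762174/43 ≈ 0.22149647.
eps = sqrt(0.22149647) ≈ 0.4706341 ≈ 0.47063.

0.47063


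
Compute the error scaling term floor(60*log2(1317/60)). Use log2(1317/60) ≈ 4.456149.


log2(n/k) = log2(1317/60) ≈ 4.456149.
k*log2(n/k) ≈ 60*4.456149 = 267.36894.
floor(267.36894) = 267.

267


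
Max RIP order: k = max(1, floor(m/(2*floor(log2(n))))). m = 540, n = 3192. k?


floor(log2(3192)) = 11.
2*11 = 22.
m/(2*floor(log2(n))) = 540/22 ≈ 24.5455.
floor = 24.
k = max(1, 24) = 24.

24


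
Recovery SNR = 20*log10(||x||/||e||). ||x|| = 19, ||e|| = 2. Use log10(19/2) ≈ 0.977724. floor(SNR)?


||x||/||e|| = 19/2.
log10(19/2) ≈ 0.977724.
20*log10(||x||/||e||) ≈ 20*0.977724 = 19.55448.
floor(19.55448) = 19.

19


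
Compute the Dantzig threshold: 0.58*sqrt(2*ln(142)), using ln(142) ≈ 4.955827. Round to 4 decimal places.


ln(142) ≈ 4.955827.
2*ln(n) ≈ 9.911654.
sqrt(2*ln(n)) ≈ sqrt(9.911654) ≈ 3.148278.
threshold ≈ 0.58*3.148278 = 1.82600124 ≈ 1.8260.

1.8260


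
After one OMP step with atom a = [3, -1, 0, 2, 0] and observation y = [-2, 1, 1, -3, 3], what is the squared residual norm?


a^T a = 14.
a^T y = -13.
coeff = -13/14 = -13/14.
||r||^2 = 167/14.

167/14


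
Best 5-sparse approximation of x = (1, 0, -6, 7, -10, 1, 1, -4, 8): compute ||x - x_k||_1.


Sorted |x_i| descending: [10, 8, 7, 6, 4, 1, 1, 1, 0]
Keep top 5: [10, 8, 7, 6, 4]
Tail entries: [1, 1, 1, 0]
L1 error = sum of tail = 3.

3


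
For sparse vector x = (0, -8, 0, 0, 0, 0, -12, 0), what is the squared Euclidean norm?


Non-zero entries: [(1, -8), (6, -12)]
Squares: [64, 144]
||x||_2^2 = sum = 208.

208


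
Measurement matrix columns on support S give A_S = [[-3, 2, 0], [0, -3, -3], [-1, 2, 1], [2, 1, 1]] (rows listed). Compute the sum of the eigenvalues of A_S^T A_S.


Sum of eigenvalues of A_S^T A_S = trace(A_S^T A_S) = sum of squared column norms of A_S.
A_S^T A_S diagonal: [14, 18, 11].
trace = 14 + 18 + 11 = 43.

43


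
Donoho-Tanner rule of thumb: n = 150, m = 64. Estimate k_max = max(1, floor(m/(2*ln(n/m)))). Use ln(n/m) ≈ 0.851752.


n/m = 150/64 = 75/32.
ln(n/m) ≈ 0.851752.
2*ln(n/m) ≈ 1.703504.
m/(2*ln(n/m)) ≈ 64/1.703504 ≈ 37.5696.
floor = 37.
k_max = max(1, 37) = 37.

37


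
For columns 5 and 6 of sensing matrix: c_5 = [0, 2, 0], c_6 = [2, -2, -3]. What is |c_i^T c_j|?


Inner product: 0*2 + 2*-2 + 0*-3
Products: [0, -4, 0]
Sum = -4.
|dot| = 4.

4


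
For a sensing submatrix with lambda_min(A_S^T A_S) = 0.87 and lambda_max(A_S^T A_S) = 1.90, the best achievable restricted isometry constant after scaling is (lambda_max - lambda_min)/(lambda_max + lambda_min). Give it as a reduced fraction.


lambda_max - lambda_min = 1.90 - 0.87 = 1.03.
lambda_max + lambda_min = 1.90 + 0.87 = 2.77.
delta = 1.03/2.77 = 103/277.

103/277


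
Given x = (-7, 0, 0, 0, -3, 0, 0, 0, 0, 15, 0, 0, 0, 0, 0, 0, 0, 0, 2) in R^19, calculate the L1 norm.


Non-zero entries: [(0, -7), (4, -3), (9, 15), (18, 2)]
Absolute values: [7, 3, 15, 2]
||x||_1 = sum = 27.

27


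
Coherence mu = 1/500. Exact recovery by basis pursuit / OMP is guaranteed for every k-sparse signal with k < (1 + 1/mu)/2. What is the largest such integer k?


1/mu = 500.
1 + 1/mu = 501.
(1 + 1/mu)/2 = 250.5 is not an integer, so k_max = floor(250.5) = 250.

250


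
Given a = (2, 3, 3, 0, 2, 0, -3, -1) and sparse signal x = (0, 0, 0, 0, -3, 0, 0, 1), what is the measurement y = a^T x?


Non-zero terms: ['2*-3', '-1*1']
Products: [-6, -1]
y = sum = -7.

-7


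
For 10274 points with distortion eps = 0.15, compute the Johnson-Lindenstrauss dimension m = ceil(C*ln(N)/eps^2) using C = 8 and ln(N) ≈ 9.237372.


ln(10274) ≈ 9.237372.
eps^2 = 0.15^2 = 0.0225.
C*ln(N)/eps^2 ≈ 8*9.237372/0.0225 ≈ 3284.3989.
m = ceil(3284.3989) = 3285.

3285


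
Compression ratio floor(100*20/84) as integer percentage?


100*m/n = 100*20/84 ≈ 23.8095.
floor = 23.

23


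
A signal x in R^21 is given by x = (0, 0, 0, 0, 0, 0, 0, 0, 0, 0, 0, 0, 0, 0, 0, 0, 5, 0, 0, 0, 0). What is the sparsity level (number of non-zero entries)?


Non-zero positions: [16].
Sparsity = 1.

1


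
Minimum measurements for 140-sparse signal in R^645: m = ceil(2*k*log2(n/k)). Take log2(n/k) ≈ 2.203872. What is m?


log2(n/k) = log2(645/140) ≈ 2.203872.
2*k*log2(n/k) ≈ 2*140*2.203872 = 617.08416.
m = ceil(617.08416) = 618.

618


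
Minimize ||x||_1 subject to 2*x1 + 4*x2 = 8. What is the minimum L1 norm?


Axis intercepts:
  x1 = 4, x2 = 0: L1 = 4
  x1 = 0, x2 = 2: L1 = 2
x* = (0, 2)
||x*||_1 = 2.

2


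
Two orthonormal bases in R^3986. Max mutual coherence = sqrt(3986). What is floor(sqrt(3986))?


63^2 = 3969 <= 3986 < 4096 = 64^2, so 63 <= sqrt(3986) < 64.
floor(sqrt(3986)) = 63.

63


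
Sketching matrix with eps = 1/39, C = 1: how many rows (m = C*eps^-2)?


1/eps = 39.
(1/eps)^2 = 1521.
m = 1*1521 = 1521.

1521


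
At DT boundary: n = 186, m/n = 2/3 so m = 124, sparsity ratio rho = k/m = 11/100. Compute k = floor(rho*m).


m = 2/3*186 = 124.
rho = 11/100.
rho*m = 11/100*124 = 13.64.
k = floor(13.64) = 13.

13


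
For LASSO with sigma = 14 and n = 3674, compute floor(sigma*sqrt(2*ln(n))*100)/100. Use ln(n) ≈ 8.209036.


ln(3674) ≈ 8.209036.
2*ln(n) ≈ 16.418072.
sqrt(2*ln(n)) ≈ sqrt(16.418072) ≈ 4.051922.
lambda ≈ 14*4.051922 = 56.726908.
floor(lambda*100)/100 = 56.72.

56.72


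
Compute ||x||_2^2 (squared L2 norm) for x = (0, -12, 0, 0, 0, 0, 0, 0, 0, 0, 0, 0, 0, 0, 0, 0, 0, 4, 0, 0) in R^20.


Non-zero entries: [(1, -12), (17, 4)]
Squares: [144, 16]
||x||_2^2 = sum = 160.

160


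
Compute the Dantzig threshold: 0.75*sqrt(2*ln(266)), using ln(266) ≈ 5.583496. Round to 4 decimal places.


ln(266) ≈ 5.583496.
2*ln(n) ≈ 11.166992.
sqrt(2*ln(n)) ≈ sqrt(11.166992) ≈ 3.341705.
threshold ≈ 0.75*3.341705 = 2.50627875 ≈ 2.5063.

2.5063


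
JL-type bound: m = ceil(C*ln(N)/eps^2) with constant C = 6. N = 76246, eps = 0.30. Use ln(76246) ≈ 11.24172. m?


ln(76246) ≈ 11.24172.
eps^2 = 0.30^2 = 0.09.
C*ln(N)/eps^2 ≈ 6*11.24172/0.09 ≈ 749.448.
m = ceil(749.448) = 750.

750


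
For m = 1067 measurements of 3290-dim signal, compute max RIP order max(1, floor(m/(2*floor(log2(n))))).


floor(log2(3290)) = 11.
2*11 = 22.
m/(2*floor(log2(n))) = 1067/22 ≈ 48.5.
floor = 48.
k = max(1, 48) = 48.

48


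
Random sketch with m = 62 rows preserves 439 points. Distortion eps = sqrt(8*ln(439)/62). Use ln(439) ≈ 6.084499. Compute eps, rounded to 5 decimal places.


ln(439) ≈ 6.084499.
8*ln(N)/m ≈ 8*6.084499/62 ≈ 0.78509665.
eps = sqrt(0.78509665) ≈ 0.8860568 ≈ 0.88606.

0.88606


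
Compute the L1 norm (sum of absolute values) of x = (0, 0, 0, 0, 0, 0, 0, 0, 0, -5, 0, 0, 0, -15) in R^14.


Non-zero entries: [(9, -5), (13, -15)]
Absolute values: [5, 15]
||x||_1 = sum = 20.

20


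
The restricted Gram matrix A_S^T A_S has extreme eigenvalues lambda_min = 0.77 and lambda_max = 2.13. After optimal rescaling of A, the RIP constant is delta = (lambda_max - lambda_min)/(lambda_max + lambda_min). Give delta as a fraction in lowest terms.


lambda_max - lambda_min = 2.13 - 0.77 = 1.36.
lambda_max + lambda_min = 2.13 + 0.77 = 2.90.
delta = 1.36/2.90 = 136/290 = 68/145.

68/145


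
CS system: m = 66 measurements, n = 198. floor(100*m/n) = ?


100*m/n = 100*66/198 ≈ 33.3333.
floor = 33.

33


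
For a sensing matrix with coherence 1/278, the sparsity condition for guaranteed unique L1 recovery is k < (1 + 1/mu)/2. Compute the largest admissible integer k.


1/mu = 278.
1 + 1/mu = 279.
(1 + 1/mu)/2 = 139.5 is not an integer, so k_max = floor(139.5) = 139.

139


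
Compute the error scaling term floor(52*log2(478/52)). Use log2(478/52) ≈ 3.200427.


log2(n/k) = log2(478/52) ≈ 3.200427.
k*log2(n/k) ≈ 52*3.200427 = 166.422204.
floor(166.422204) = 166.

166


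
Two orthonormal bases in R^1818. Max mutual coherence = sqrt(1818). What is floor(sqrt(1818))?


42^2 = 1764 <= 1818 < 1849 = 43^2, so 42 <= sqrt(1818) < 43.
floor(sqrt(1818)) = 42.

42


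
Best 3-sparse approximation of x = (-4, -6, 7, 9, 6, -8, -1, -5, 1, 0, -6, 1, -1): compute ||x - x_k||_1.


Sorted |x_i| descending: [9, 8, 7, 6, 6, 6, 5, 4, 1, 1, 1, 1, 0]
Keep top 3: [9, 8, 7]
Tail entries: [6, 6, 6, 5, 4, 1, 1, 1, 1, 0]
L1 error = sum of tail = 31.

31


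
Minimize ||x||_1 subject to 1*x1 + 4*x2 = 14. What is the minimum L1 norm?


Axis intercepts:
  x1 = 14, x2 = 0: L1 = 14
  x1 = 0, x2 = 7/2: L1 = 7/2
x* = (0, 7/2)
||x*||_1 = 7/2.

7/2


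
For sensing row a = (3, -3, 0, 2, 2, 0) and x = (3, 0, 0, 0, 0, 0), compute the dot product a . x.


Non-zero terms: ['3*3']
Products: [9]
y = sum = 9.

9


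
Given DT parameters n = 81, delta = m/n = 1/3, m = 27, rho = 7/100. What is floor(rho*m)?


m = 1/3*81 = 27.
rho = 7/100.
rho*m = 7/100*27 = 1.89.
k = floor(1.89) = 1.

1


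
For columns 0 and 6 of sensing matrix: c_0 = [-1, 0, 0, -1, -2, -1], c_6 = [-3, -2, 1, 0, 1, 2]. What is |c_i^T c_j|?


Inner product: -1*-3 + 0*-2 + 0*1 + -1*0 + -2*1 + -1*2
Products: [3, 0, 0, 0, -2, -2]
Sum = -1.
|dot| = 1.

1


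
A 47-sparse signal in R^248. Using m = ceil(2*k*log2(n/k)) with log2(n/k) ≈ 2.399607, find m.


log2(n/k) = log2(248/47) ≈ 2.399607.
2*k*log2(n/k) ≈ 2*47*2.399607 = 225.563058.
m = ceil(225.563058) = 226.

226


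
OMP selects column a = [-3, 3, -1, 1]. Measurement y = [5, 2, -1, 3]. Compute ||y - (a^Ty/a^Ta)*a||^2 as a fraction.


a^T a = 20.
a^T y = -5.
coeff = -5/20 = -1/4.
||r||^2 = 151/4.

151/4


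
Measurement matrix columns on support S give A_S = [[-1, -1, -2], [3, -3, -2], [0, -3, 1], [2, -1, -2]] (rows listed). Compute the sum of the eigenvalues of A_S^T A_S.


Sum of eigenvalues of A_S^T A_S = trace(A_S^T A_S) = sum of squared column norms of A_S.
A_S^T A_S diagonal: [14, 20, 13].
trace = 14 + 20 + 13 = 47.

47


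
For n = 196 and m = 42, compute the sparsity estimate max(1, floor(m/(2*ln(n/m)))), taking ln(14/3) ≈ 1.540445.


n/m = 196/42 = 14/3.
ln(n/m) ≈ 1.540445.
2*ln(n/m) ≈ 3.08089.
m/(2*ln(n/m)) ≈ 42/3.08089 ≈ 13.6324.
floor = 13.
k_max = max(1, 13) = 13.

13


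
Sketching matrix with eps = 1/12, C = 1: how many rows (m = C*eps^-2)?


1/eps = 12.
(1/eps)^2 = 144.
m = 1*144 = 144.

144


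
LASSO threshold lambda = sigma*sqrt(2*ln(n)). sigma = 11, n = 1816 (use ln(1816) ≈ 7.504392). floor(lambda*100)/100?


ln(1816) ≈ 7.504392.
2*ln(n) ≈ 15.008784.
sqrt(2*ln(n)) ≈ sqrt(15.008784) ≈ 3.874117.
lambda ≈ 11*3.874117 = 42.615287.
floor(lambda*100)/100 = 42.61.

42.61


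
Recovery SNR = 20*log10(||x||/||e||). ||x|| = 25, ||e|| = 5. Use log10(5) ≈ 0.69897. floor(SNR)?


||x||/||e|| = 25/5 = 5.
log10(5) ≈ 0.69897.
20*log10(||x||/||e||) ≈ 20*0.69897 = 13.9794.
floor(13.9794) = 13.

13


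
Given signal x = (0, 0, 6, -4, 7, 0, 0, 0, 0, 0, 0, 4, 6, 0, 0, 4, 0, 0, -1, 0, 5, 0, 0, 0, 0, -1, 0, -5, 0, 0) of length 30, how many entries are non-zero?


Non-zero positions: [2, 3, 4, 11, 12, 15, 18, 20, 25, 27].
Sparsity = 10.

10


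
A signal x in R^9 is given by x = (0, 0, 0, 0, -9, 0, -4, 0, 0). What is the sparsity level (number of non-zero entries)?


Non-zero positions: [4, 6].
Sparsity = 2.

2


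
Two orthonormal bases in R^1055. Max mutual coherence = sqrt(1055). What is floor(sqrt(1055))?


32^2 = 1024 <= 1055 < 1089 = 33^2, so 32 <= sqrt(1055) < 33.
floor(sqrt(1055)) = 32.

32


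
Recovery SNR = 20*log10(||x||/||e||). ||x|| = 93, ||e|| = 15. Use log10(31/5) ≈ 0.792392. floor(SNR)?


||x||/||e|| = 93/15 = 31/5.
log10(31/5) ≈ 0.792392.
20*log10(||x||/||e||) ≈ 20*0.792392 = 15.84784.
floor(15.84784) = 15.

15


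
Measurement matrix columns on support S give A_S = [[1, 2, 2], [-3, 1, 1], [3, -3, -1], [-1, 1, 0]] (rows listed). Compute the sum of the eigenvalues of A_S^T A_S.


Sum of eigenvalues of A_S^T A_S = trace(A_S^T A_S) = sum of squared column norms of A_S.
A_S^T A_S diagonal: [20, 15, 6].
trace = 20 + 15 + 6 = 41.

41


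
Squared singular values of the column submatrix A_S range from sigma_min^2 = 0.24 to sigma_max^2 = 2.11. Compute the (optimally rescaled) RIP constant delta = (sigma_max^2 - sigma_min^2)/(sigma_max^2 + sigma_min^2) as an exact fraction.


lambda_max - lambda_min = 2.11 - 0.24 = 1.87.
lambda_max + lambda_min = 2.11 + 0.24 = 2.35.
delta = 1.87/2.35 = 187/235.

187/235


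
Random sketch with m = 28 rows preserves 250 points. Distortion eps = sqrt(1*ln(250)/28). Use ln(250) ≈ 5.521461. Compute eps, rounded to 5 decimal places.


ln(250) ≈ 5.521461.
1*ln(N)/m ≈ 1*5.521461/28 ≈ 0.19719504.
eps = sqrt(0.19719504) ≈ 0.4440665 ≈ 0.44407.

0.44407


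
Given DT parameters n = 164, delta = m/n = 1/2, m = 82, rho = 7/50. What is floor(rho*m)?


m = 1/2*164 = 82.
rho = 7/50.
rho*m = 7/50*82 = 11.48.
k = floor(11.48) = 11.

11


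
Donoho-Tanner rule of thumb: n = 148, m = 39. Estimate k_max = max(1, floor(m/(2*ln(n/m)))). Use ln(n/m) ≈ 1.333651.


n/m = 148/39.
ln(n/m) ≈ 1.333651.
2*ln(n/m) ≈ 2.667302.
m/(2*ln(n/m)) ≈ 39/2.667302 ≈ 14.6215.
floor = 14.
k_max = max(1, 14) = 14.

14


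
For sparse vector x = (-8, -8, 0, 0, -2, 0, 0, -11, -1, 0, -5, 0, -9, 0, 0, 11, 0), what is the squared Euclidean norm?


Non-zero entries: [(0, -8), (1, -8), (4, -2), (7, -11), (8, -1), (10, -5), (12, -9), (15, 11)]
Squares: [64, 64, 4, 121, 1, 25, 81, 121]
||x||_2^2 = sum = 481.

481


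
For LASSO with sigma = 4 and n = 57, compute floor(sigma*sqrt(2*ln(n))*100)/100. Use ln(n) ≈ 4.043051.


ln(57) ≈ 4.043051.
2*ln(n) ≈ 8.086102.
sqrt(2*ln(n)) ≈ sqrt(8.086102) ≈ 2.843607.
lambda ≈ 4*2.843607 = 11.374428.
floor(lambda*100)/100 = 11.37.

11.37


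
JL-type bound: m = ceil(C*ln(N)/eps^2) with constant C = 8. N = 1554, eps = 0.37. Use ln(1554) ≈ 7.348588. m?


ln(1554) ≈ 7.348588.
eps^2 = 0.37^2 = 0.1369.
C*ln(N)/eps^2 ≈ 8*7.348588/0.1369 ≈ 429.4281.
m = ceil(429.4281) = 430.

430


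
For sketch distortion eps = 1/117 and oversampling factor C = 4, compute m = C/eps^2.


1/eps = 117.
(1/eps)^2 = 13689.
m = 4*13689 = 54756.

54756


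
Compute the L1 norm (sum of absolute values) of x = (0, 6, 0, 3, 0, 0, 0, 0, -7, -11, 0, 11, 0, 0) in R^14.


Non-zero entries: [(1, 6), (3, 3), (8, -7), (9, -11), (11, 11)]
Absolute values: [6, 3, 7, 11, 11]
||x||_1 = sum = 38.

38


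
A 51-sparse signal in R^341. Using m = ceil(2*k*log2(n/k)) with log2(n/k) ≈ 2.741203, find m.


log2(n/k) = log2(341/51) ≈ 2.741203.
2*k*log2(n/k) ≈ 2*51*2.741203 = 279.602706.
m = ceil(279.602706) = 280.

280


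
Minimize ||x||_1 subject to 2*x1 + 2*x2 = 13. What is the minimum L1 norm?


Axis intercepts:
  x1 = 13/2, x2 = 0: L1 = 13/2
  x1 = 0, x2 = 13/2: L1 = 13/2
x* = (13/2, 0)
||x*||_1 = 13/2.

13/2


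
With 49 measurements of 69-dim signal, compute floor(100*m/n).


100*m/n = 100*49/69 ≈ 71.0145.
floor = 71.

71


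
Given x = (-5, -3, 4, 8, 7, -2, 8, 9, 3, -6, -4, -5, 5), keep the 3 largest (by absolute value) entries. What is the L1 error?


Sorted |x_i| descending: [9, 8, 8, 7, 6, 5, 5, 5, 4, 4, 3, 3, 2]
Keep top 3: [9, 8, 8]
Tail entries: [7, 6, 5, 5, 5, 4, 4, 3, 3, 2]
L1 error = sum of tail = 44.

44


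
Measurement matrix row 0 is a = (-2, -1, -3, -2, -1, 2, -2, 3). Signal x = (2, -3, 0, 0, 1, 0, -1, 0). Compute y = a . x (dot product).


Non-zero terms: ['-2*2', '-1*-3', '-1*1', '-2*-1']
Products: [-4, 3, -1, 2]
y = sum = 0.

0


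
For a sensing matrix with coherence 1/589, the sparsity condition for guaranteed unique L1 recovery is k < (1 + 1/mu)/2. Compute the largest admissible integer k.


1/mu = 589.
1 + 1/mu = 590.
(1 + 1/mu)/2 = 295 is an integer and the inequality is strict, so k_max = 295 - 1 = 294.

294


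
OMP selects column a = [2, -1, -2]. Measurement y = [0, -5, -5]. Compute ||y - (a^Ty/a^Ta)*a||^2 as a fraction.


a^T a = 9.
a^T y = 15.
coeff = 15/9 = 5/3.
||r||^2 = 25.

25


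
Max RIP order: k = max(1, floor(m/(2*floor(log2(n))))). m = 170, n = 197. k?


floor(log2(197)) = 7.
2*7 = 14.
m/(2*floor(log2(n))) = 170/14 ≈ 12.1429.
floor = 12.
k = max(1, 12) = 12.

12


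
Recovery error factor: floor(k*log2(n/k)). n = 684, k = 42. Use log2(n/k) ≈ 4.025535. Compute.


log2(n/k) = log2(684/42) ≈ 4.025535.
k*log2(n/k) ≈ 42*4.025535 = 169.07247.
floor(169.07247) = 169.

169


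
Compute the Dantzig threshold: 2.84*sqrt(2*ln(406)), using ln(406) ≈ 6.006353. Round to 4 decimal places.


ln(406) ≈ 6.006353.
2*ln(n) ≈ 12.012706.
sqrt(2*ln(n)) ≈ sqrt(12.012706) ≈ 3.465935.
threshold ≈ 2.84*3.465935 = 9.8432554 ≈ 9.8433.

9.8433


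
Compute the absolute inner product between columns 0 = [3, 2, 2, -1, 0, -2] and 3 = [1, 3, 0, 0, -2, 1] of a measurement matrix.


Inner product: 3*1 + 2*3 + 2*0 + -1*0 + 0*-2 + -2*1
Products: [3, 6, 0, 0, 0, -2]
Sum = 7.
|dot| = 7.

7


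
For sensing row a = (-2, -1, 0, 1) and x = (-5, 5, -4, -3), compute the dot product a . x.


Non-zero terms: ['-2*-5', '-1*5', '0*-4', '1*-3']
Products: [10, -5, 0, -3]
y = sum = 2.

2


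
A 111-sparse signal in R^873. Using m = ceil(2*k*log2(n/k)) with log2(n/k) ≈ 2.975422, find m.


log2(n/k) = log2(873/111) ≈ 2.975422.
2*k*log2(n/k) ≈ 2*111*2.975422 = 660.543684.
m = ceil(660.543684) = 661.

661


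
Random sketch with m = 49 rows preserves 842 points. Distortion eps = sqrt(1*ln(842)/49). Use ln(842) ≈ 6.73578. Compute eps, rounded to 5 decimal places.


ln(842) ≈ 6.73578.
1*ln(N)/m ≈ 1*6.73578/49 ≈ 0.1374649.
eps = sqrt(0.1374649) ≈ 0.3707626 ≈ 0.37076.

0.37076


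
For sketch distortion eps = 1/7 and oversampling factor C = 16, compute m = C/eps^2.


1/eps = 7.
(1/eps)^2 = 49.
m = 16*49 = 784.

784


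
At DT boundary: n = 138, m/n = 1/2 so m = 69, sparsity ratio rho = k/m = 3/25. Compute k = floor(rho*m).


m = 1/2*138 = 69.
rho = 3/25.
rho*m = 3/25*69 = 8.28.
k = floor(8.28) = 8.

8


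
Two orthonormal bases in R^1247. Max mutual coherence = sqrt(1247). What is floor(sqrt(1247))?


35^2 = 1225 <= 1247 < 1296 = 36^2, so 35 <= sqrt(1247) < 36.
floor(sqrt(1247)) = 35.

35


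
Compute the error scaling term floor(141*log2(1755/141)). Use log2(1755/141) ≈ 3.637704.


log2(n/k) = log2(1755/141) ≈ 3.637704.
k*log2(n/k) ≈ 141*3.637704 = 512.916264.
floor(512.916264) = 512.

512


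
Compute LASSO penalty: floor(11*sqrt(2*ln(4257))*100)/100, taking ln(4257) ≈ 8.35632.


ln(4257) ≈ 8.35632.
2*ln(n) ≈ 16.71264.
sqrt(2*ln(n)) ≈ sqrt(16.71264) ≈ 4.08811.
lambda ≈ 11*4.08811 = 44.96921.
floor(lambda*100)/100 = 44.96.

44.96


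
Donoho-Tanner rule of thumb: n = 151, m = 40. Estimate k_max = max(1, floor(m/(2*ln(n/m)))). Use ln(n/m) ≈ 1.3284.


n/m = 151/40.
ln(n/m) ≈ 1.3284.
2*ln(n/m) ≈ 2.6568.
m/(2*ln(n/m)) ≈ 40/2.6568 ≈ 15.0557.
floor = 15.
k_max = max(1, 15) = 15.

15


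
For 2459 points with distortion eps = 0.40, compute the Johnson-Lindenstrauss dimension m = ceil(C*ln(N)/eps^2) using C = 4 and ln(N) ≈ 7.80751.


ln(2459) ≈ 7.80751.
eps^2 = 0.40^2 = 0.16.
C*ln(N)/eps^2 ≈ 4*7.80751/0.16 ≈ 195.1877.
m = ceil(195.1877) = 196.

196


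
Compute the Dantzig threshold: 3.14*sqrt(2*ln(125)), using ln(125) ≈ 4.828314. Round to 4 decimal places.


ln(125) ≈ 4.828314.
2*ln(n) ≈ 9.656628.
sqrt(2*ln(n)) ≈ sqrt(9.656628) ≈ 3.107512.
threshold ≈ 3.14*3.107512 = 9.75758768 ≈ 9.7576.

9.7576


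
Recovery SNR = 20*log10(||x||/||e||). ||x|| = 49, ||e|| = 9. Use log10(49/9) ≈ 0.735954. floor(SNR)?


||x||/||e|| = 49/9.
log10(49/9) ≈ 0.735954.
20*log10(||x||/||e||) ≈ 20*0.735954 = 14.71908.
floor(14.71908) = 14.

14


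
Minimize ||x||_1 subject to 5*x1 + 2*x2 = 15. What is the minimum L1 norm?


Axis intercepts:
  x1 = 3, x2 = 0: L1 = 3
  x1 = 0, x2 = 15/2: L1 = 15/2
x* = (3, 0)
||x*||_1 = 3.

3


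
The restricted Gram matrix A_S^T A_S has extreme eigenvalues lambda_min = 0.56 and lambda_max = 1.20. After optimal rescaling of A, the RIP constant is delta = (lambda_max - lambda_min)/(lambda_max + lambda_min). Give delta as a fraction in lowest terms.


lambda_max - lambda_min = 1.20 - 0.56 = 0.64.
lambda_max + lambda_min = 1.20 + 0.56 = 1.76.
delta = 0.64/1.76 = 64/176 = 4/11.

4/11


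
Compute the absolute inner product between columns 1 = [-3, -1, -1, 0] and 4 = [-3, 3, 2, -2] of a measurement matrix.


Inner product: -3*-3 + -1*3 + -1*2 + 0*-2
Products: [9, -3, -2, 0]
Sum = 4.
|dot| = 4.

4


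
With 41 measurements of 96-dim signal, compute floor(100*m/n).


100*m/n = 100*41/96 ≈ 42.7083.
floor = 42.

42


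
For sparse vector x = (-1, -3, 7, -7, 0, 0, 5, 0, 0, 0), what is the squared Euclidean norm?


Non-zero entries: [(0, -1), (1, -3), (2, 7), (3, -7), (6, 5)]
Squares: [1, 9, 49, 49, 25]
||x||_2^2 = sum = 133.

133


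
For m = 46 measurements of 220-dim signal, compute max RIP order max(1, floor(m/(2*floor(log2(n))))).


floor(log2(220)) = 7.
2*7 = 14.
m/(2*floor(log2(n))) = 46/14 ≈ 3.2857.
floor = 3.
k = max(1, 3) = 3.

3


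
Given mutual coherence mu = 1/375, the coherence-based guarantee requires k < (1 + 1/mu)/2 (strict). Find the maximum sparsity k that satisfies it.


1/mu = 375.
1 + 1/mu = 376.
(1 + 1/mu)/2 = 188 is an integer and the inequality is strict, so k_max = 188 - 1 = 187.

187


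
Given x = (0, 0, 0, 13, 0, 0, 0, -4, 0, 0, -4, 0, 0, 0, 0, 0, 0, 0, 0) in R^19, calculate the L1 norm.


Non-zero entries: [(3, 13), (7, -4), (10, -4)]
Absolute values: [13, 4, 4]
||x||_1 = sum = 21.

21


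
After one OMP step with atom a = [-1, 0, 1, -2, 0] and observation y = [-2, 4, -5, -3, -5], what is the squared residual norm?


a^T a = 6.
a^T y = 3.
coeff = 3/6 = 1/2.
||r||^2 = 155/2.

155/2
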